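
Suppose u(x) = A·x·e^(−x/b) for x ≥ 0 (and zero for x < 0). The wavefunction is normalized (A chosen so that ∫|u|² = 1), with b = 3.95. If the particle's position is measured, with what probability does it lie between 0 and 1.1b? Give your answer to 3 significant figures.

P = ∫_{0}^{1.1b} |u(x)|² dx.
The normalization integral ∫|u|²dx over the whole domain equals b^3/4·A², and A² cancels in the ratio.
Let t = x/b; then A² and the length scale cancel, so P = ∫_{0}^{1.1} t^2·e^(-2·t) dt ÷ ∫_{0}^{∞} t^2·e^(-2·t) dt.
An antiderivative of t^2·e^(-2·t) is -(2·t^2 + 2·t + 1)·e^(-2·t)/4; evaluating from 0 to 1.1 gives 1/4 - 281·e^(-11/5)/200, while the full integral is 1/4.
Taking the ratio, P = 0.3773.

P ≈ 0.377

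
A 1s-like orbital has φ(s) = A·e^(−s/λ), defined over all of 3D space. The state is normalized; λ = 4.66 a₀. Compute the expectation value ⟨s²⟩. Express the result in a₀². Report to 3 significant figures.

The expectation value is the |φ|²-weighted average of s^2: ∫ s^2|φ|² 4πs² ds.
Using ∫₀^∞ sⁿ e^(−αs) ds = n!/αⁿ⁺¹, evaluating both integrals, ⟨s²⟩ = 3·λ^2.
Putting λ = 4.66 gives 65.15.

⟨s^2⟩ ≈ 65.1 a₀^2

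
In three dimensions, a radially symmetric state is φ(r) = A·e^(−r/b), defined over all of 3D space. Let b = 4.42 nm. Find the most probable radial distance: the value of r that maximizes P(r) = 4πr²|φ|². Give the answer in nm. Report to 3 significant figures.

r ≈ 4.42 nm

Differentiate P(r) = 4πr²|φ|² with respect to r and set to zero.
This gives r = b.
With b = 4.42, the most probable radial distance is 4.420 nm.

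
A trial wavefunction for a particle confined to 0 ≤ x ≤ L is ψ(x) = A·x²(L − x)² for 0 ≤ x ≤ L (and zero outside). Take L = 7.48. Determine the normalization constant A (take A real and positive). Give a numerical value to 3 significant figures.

A ≈ 0.00293

Normalization requires ∫|ψ|² dx = 1, integrated from 0 to L.
Expanding the polynomial and integrating term by term, carrying out the integral gives A² · L^9/630.
Hence A² = 1/[L^9/630].
Plugging in L = 7.48 yields A = 0.002932.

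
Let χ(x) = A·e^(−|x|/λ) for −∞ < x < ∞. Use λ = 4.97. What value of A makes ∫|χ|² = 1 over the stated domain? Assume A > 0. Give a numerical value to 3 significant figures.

A ≈ 0.449

The normalization condition is ∫|χ|² dx = 1 from −∞ to ∞.
Recall ∫₀^∞ x^m e^(−x/β) dx = m!·β^(m+1), with χ = A·e^(−|x|/λ), the integral evaluates to A²·[λ].
Hence A² = 1/[λ].
Substituting λ = 4.97 gives A² = 0.2012, so A = 0.4486.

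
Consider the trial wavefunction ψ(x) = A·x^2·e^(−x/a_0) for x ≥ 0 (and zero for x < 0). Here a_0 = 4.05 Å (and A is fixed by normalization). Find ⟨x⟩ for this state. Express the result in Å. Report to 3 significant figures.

⟨x⟩ = ∫ x |ψ|² dx over the full domain.
With ∫₀^∞ x^5 e^(−αx) dx = 5!/α^6, since the A² factors cancel between numerator and denominator, ⟨x⟩ = 5·a_0/2.
With a_0 = 4.05, ⟨x⟩ = 10.13.

⟨x⟩ ≈ 10.1 Å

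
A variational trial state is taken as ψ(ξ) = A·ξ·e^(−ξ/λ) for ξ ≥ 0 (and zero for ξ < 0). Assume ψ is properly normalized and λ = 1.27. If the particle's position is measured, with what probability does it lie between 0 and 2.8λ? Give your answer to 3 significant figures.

P ≈ 0.918

P = ∫_{0}^{2.8λ} |ψ(ξ)|² dξ.
The normalization integral ∫|ψ|²dξ over the whole domain equals λ^3/4·A², and A² cancels in the ratio.
Substituting u = ξ/λ, A² and the length scale cancel in the ratio: P = ∫_{0}^{2.8} u^2·e^(-2·u) du / ∫_{0}^{∞} u^2·e^(-2·u) du.
An antiderivative of u^2·e^(-2·u) is -(2·u^2 + 2·u + 1)·e^(-2·u)/4; evaluating from 0 to 2.8 gives 1/4 - 557·e^(-28/5)/100, while the full integral is 1/4.
This works out to P = 0.9176.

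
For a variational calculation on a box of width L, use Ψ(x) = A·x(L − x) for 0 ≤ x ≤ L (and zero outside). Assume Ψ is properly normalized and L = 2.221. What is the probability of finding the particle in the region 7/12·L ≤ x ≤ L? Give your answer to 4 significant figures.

P ≈ 0.3466

P = ∫_{7/12·L}^{L} |Ψ(x)|² dx.
The normalization integral ∫|Ψ|²dx over the whole domain equals L^5/30·A², and A² cancels in the ratio.
Let u = x/L; then A² and the length scale cancel, so P = ∫_{7/12}^{1} u^2·(1 - u)^2 du ÷ ∫_{0}^{1} u^2·(1 - u)^2 du.
Using ∫ u^2·(1 - u)^2 du = u^3·(6·u^2 - 15·u + 10)/30, the numerator is ≈ 0.0115540 and the denominator is 1/30.
Taking the ratio, P = 0.34662.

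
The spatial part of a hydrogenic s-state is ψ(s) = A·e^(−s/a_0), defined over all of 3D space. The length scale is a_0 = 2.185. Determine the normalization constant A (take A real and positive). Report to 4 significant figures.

A ≈ 0.1747

The normalization condition is ∫|ψ|² 4πs² ds = 1 from 0 to ∞.
The angular integral contributes 4π, leaving ∫₀^∞ s²|ψ|² ds.
Using ∫₀^∞ sⁿ e^(−αs) ds = n!/αⁿ⁺¹, the integral (without the A² prefactor) comes out to π·a_0^3.
With a_0 = 2.185: A² = 0.030514 and A = 0.17468.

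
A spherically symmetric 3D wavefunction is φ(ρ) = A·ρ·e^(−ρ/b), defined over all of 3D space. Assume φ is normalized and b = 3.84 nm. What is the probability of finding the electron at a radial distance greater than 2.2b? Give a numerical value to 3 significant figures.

P ≈ 0.551

Integrate the radial probability density 4πρ²|φ|² over ρ > 2.2b.
Normalization gives A² = 1/(3·π·b^5).
Substituting u = ρ/b, A², 4π and the length scale all cancel in the ratio: P = ∫_{2.2}^{∞} u^4·e^(-2·u) du / ∫_{0}^{∞} u^4·e^(-2·u) du.
Using ∫ u^4·e^(-2·u) du = -(u^4/2 + u^3 + 3·u^2/2 + 3·u/2 + 3/4)·e^(-2·u), the numerator is ≈ 0.41339 and the denominator is 3/4.
The region integral divided by the full integral gives P = 0.5512.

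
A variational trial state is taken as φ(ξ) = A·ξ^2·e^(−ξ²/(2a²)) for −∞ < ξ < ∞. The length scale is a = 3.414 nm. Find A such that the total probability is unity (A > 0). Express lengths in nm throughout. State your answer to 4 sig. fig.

The normalization condition is ∫|φ|² dξ = 1 from −∞ to ∞.
Differentiating ∫e^(−αξ²) dξ = √(π/α) under α to get the higher moments, with φ = A·ξ^2·e^(−ξ²/(2a²)), the integral evaluates to A²·[3·√(π)·a^5/4].
Setting this equal to 1 gives A² = 1/(3·√(π)·a^5/4).
Plugging in a = 3.414 yields A = 0.040274.

A ≈ 0.04027 nm^(-5/2)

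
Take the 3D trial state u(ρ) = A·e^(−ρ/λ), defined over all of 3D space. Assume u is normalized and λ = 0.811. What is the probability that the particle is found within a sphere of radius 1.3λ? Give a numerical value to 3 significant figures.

P ≈ 0.482

P = ∫ |u|² 4πρ² dρ over ρ ≤ 1.3λ.
The full normalization integral is A²·[π·λ^3] = 1, fixing A².
Substituting t = ρ/λ, A², 4π and the length scale all cancel in the ratio: P = ∫_{0}^{1.3} t^2·e^(-2·t) dt / ∫_{0}^{∞} t^2·e^(-2·t) dt.
Using ∫ t^2·e^(-2·t) dt = -(2·t^2 + 2·t + 1)·e^(-2·t)/4, the numerator is 1/4 - 349·e^(-13/5)/200 and the denominator is 1/4.
This evaluates to P = 0.4816.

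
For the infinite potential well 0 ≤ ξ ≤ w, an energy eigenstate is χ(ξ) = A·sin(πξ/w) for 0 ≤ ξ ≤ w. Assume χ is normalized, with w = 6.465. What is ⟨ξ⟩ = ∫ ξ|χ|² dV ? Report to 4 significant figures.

⟨ξ⟩ ≈ 3.233

⟨ξ⟩ = ∫ ξ |χ|² dξ over the full domain.
With ∫₀^w sin²(nπξ/w) dξ = w/2, since the A² factors cancel between numerator and denominator, ⟨ξ⟩ = w/2.
With w = 6.465, ⟨ξ⟩ = 3.2325.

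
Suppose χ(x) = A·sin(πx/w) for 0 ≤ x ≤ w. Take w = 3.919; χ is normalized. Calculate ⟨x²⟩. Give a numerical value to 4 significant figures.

By definition ⟨x²⟩ = ∫ x^2 |χ(x)|² dx.
Evaluating both integrals, ⟨x²⟩ = -w^2/(2·π^2) + w^2/3.
Putting w = 3.919 gives 4.3414.

⟨x^2⟩ ≈ 4.341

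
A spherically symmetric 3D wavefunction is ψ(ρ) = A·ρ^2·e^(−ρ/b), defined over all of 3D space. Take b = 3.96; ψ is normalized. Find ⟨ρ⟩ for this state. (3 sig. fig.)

The expectation value is the |ψ|²-weighted average of ρ: ∫ ρ|ψ|² 4πρ² dρ.
Evaluating both integrals, ⟨ρ⟩ = 7·b/2.
Putting b = 3.96 gives 13.86.

⟨ρ⟩ ≈ 13.9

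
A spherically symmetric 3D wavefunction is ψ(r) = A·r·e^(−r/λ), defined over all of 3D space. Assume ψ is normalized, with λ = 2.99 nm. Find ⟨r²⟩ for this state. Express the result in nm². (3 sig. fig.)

⟨r^2⟩ ≈ 67.1 nm^2

⟨r²⟩ = ∫ r^2 |ψ|² 4πr² dr over the full domain.
Since the A² factors cancel between numerator and denominator, ⟨r²⟩ = 15·λ^2/2.
With λ = 2.99, ⟨r^2⟩ = 67.05.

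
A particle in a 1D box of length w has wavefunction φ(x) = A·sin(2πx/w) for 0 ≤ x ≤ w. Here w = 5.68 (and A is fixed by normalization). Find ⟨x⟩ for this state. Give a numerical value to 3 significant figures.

⟨x⟩ ≈ 2.84

By definition ⟨x⟩ = ∫ x |φ(x)|² dx.
Evaluating both integrals, ⟨x⟩ = w/2.
With w = 5.68, ⟨x⟩ = 2.840.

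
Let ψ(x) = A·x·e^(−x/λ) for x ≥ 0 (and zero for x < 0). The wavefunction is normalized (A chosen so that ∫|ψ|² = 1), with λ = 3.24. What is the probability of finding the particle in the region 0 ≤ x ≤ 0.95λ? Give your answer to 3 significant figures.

P ≈ 0.296

The probability is P = ∫ |ψ|² dx over [0, 0.95λ].
Since A² = 1/(λ^3/4), this is the region integral divided by the full normalization integral.
Let u = x/λ; then A² and the length scale cancel, so P = ∫_{0}^{0.95} u^2·e^(-2·u) du ÷ ∫_{0}^{∞} u^2·e^(-2·u) du.
An antiderivative of u^2·e^(-2·u) is -(2·u^2 + 2·u + 1)·e^(-2·u)/4; evaluating from 0 to 0.95 gives 1/4 - 941·e^(-19/10)/800, while the full integral is 1/4.
The result is P = 0.2963.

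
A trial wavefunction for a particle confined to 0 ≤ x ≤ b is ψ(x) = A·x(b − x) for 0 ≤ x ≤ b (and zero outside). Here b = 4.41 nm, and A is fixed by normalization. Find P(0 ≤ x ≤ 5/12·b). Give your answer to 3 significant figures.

The probability is P = ∫ |ψ|² dx over [0, 5/12·b].
The normalization integral ∫|ψ|²dx over the whole domain equals b^5/30·A², and A² cancels in the ratio.
In terms of u = x/b (A² and the length scale cancel between numerator and denominator), P = [∫_{0}^{5/12} u^2·(1 - u)^2 du] / [∫_{0}^{1} u^2·(1 - u)^2 du].
With ∫ u^2·(1 - u)^2 du = u^3·(6·u^2 - 15·u + 10)/30 + C, the region integral is ≈ 0.011554 and the full one is 1/30.
Evaluating gives P = 0.3466.

P ≈ 0.347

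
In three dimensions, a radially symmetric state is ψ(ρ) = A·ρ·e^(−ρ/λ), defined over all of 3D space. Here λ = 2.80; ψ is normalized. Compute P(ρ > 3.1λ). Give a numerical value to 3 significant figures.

P = ∫ |ψ|² 4πρ² dρ over ρ > 3.1λ.
The full normalization integral is A²·[3·π·λ^5] = 1, fixing A².
Substituting u = ρ/λ, A², 4π and the length scale all cancel in the ratio: P = ∫_{3.1}^{∞} u^4·e^(-2·u) du / ∫_{0}^{∞} u^4·e^(-2·u) du.
With ∫ u^4·e^(-2·u) du = -(u^4/2 + u^3 + 3·u^2/2 + 3·u/2 + 3/4)·e^(-2·u) + C, the region integral is ≈ 0.19438 and the full one is 3/4.
Taking the ratio yields P = 0.2592.

P ≈ 0.259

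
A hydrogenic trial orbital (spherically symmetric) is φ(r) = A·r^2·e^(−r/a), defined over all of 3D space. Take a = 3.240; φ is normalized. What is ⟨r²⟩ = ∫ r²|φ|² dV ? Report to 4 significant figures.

⟨r^2⟩ ≈ 147.0

By definition ⟨r²⟩ = ∫ r^2 |φ(r)|² 4πr² dr.
Evaluating both integrals, ⟨r²⟩ = 14·a^2.
With a = 3.240, ⟨r^2⟩ = 146.97.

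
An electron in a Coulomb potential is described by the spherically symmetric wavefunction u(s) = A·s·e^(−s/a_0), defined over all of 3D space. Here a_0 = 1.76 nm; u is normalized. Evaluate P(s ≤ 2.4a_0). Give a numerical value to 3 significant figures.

With dV = 4πs²ds, the probability is ∫|u|² dV over s ≤ 2.4a_0.
A² is fixed by ∫₀^∞ 4πs²|u|² ds = 1, i.e. A² = (3·π·a_0^5)^(−1).
Let t = s/a_0; then A², 4π and the length scale all cancel, so P = ∫_{0}^{2.4} t^4·e^(-2·t) dt ÷ ∫_{0}^{∞} t^4·e^(-2·t) dt.
With ∫ t^4·e^(-2·t) dt = -(t^4/2 + t^3 + 3·t^2/2 + 3·t/2 + 3/4)·e^(-2·t) + C, the region integral is ≈ 0.39281 and the full one is 3/4.
This evaluates to P = 0.5237.

P ≈ 0.524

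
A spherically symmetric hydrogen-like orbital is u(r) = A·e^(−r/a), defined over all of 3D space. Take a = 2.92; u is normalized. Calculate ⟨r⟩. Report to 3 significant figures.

By definition ⟨r⟩ = ∫ r |u(r)|² 4πr² dr.
Using ∫₀^∞ rⁿ e^(−αr) dr = n!/αⁿ⁺¹, evaluating both integrals, ⟨r⟩ = 3·a/2.
Putting a = 2.92 gives 4.380.

⟨r⟩ ≈ 4.38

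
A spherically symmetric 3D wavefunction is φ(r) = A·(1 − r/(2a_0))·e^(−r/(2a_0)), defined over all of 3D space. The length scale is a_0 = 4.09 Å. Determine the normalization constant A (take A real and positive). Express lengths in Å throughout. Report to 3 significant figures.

A ≈ 0.0241 Å^(-3/2)

We need A² ∫|f|² 4πr² dr = 1, taking the integral from 0 to ∞.
The angular integral contributes 4π, leaving ∫₀^∞ r²|φ|² dr.
∫|φ|² 4πr² dr = A²·(8·π·a_0^3).
So A² = (8·π·a_0^3)^(−1).
Substituting a_0 = 4.09 gives A² = 0.0005816, so A = 0.02412.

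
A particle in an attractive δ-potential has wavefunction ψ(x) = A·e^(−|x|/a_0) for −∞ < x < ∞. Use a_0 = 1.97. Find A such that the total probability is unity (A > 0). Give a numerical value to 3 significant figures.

Require ∫ |ψ|² dx = 1 over the whole domain.
With ψ = A·e^(−|x|/a_0), the integral evaluates to A²·[a_0].
Setting this equal to 1 gives A² = 1/(a_0).
With a_0 = 1.97: A² = 0.5076 and A = 0.7125.

A ≈ 0.712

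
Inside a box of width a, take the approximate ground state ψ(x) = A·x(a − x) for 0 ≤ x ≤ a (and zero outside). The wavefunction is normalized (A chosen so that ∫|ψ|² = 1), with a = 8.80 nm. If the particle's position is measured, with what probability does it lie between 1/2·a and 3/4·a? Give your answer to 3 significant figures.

P ≈ 0.396

P = ∫_{1/2·a}^{3/4·a} |ψ(x)|² dx.
Since A² = 1/(a^5/30), this is the region integral divided by the full normalization integral.
Substituting u = x/a, A² and the length scale cancel in the ratio: P = ∫_{1/2}^{3/4} u^2·(1 - u)^2 du / ∫_{0}^{1} u^2·(1 - u)^2 du.
An antiderivative of u^2·(1 - u)^2 is u^3·(6·u^2 - 15·u + 10)/30; evaluating from 1/2 to 3/4 gives ≈ 0.013216, while the full integral is 1/30.
Evaluating gives P = 203/512.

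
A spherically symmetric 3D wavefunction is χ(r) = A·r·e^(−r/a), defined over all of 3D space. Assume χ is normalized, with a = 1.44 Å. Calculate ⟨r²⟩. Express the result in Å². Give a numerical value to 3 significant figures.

⟨r²⟩ = ∫ r^2 |χ|² 4πr² dr over the full domain.
The ratio of the moment integral to the normalization integral gives ⟨r²⟩ = 15·a^2/2.
With a = 1.44, ⟨r^2⟩ = 15.55.

⟨r^2⟩ ≈ 15.6 Å^2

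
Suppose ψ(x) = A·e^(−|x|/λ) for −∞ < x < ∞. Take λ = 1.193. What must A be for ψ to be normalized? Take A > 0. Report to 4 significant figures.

Normalization requires ∫|ψ|² dx = 1, integrated from −∞ to ∞.
Recall ∫₀^∞ x^m e^(−x/β) dx = m!·β^(m+1), ∫|ψ|² dx = A²·(λ).
Hence A² = 1/[λ].
Plugging in λ = 1.193 yields A = 0.91555.

A ≈ 0.9155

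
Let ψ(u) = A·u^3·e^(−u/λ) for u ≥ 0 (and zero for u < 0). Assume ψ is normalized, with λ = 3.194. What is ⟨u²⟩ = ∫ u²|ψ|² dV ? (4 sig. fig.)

By definition ⟨u²⟩ = ∫ u^2 |ψ(u)|² du.
Using ∫₀^∞ uⁿ e^(−αu) du = n!/αⁿ⁺¹, evaluating both integrals, ⟨u²⟩ = 14·λ^2.
Putting λ = 3.194 gives 142.82.

⟨u^2⟩ ≈ 142.8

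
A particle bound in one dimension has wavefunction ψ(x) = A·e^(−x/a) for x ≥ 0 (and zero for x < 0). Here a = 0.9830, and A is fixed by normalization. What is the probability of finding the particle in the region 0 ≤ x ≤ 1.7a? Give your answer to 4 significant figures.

P = ∫_{0}^{1.7a} |ψ(x)|² dx.
With A² fixed by ∫|ψ|² = 1, i.e. A² = (a/2)^(−1), substitute and integrate.
Let u = x/a; then A² and the length scale cancel, so P = ∫_{0}^{1.7} e^(-2·u) du ÷ ∫_{0}^{∞} e^(-2·u) du.
An antiderivative of e^(-2·u) is -e^(-2·u)/2; evaluating from 0 to 1.7 gives 1/2 - e^(-17/5)/2, while the full integral is 1/2.
The result is P = 0.96663.

P ≈ 0.9666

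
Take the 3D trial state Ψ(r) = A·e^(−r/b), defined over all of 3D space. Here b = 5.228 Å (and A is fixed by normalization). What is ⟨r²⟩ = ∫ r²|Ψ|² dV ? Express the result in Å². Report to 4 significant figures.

By definition ⟨r²⟩ = ∫ r^2 |Ψ(r)|² 4πr² dr.
Since the A² factors cancel between numerator and denominator, ⟨r²⟩ = 3·b^2.
With b = 5.228, ⟨r^2⟩ = 81.996.

⟨r^2⟩ ≈ 82.00 Å^2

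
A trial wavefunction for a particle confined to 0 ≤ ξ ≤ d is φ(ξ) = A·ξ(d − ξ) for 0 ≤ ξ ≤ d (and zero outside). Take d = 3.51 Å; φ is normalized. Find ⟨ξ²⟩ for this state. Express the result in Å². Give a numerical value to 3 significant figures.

⟨ξ^2⟩ ≈ 3.52 Å^2

The expectation value is the |φ|²-weighted average of ξ^2: ∫ ξ^2|φ|² dξ.
Evaluating both integrals, ⟨ξ²⟩ = 2·d^2/7.
Putting d = 3.51 gives 3.520.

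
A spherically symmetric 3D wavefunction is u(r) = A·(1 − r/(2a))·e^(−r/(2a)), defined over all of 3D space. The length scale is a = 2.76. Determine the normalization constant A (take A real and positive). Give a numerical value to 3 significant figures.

A ≈ 0.0435

Normalization requires ∫|u|² 4πr² dr = 1, integrated from 0 to ∞.
(Spherical symmetry: dV = 4πr² dr.)
With u = A·(1 − r/(2a))·e^(−r/(2a)), the integral evaluates to A²·[8·π·a^3].
So A² = (8·π·a^3)^(−1).
Substituting a = 2.76 gives A² = 0.001892, so A = 0.04350.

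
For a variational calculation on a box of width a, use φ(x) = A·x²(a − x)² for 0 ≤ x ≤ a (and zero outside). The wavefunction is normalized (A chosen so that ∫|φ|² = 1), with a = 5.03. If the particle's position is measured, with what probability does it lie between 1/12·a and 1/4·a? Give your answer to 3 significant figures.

P = ∫_{1/12·a}^{1/4·a} |φ(x)|² dx.
With A² fixed by ∫|φ|² = 1, i.e. A² = (a^9/630)^(−1), substitute and integrate.
Let u = x/a; then A² and the length scale cancel, so P = ∫_{1/12}^{1/4} u^4·(1 - u)^4 du ÷ ∫_{0}^{1} u^4·(1 - u)^4 du.
Using ∫ u^4·(1 - u)^4 du = u^5·(70·u^4 - 315·u^3 + 540·u^2 - 420·u + 126)/630, the numerator is ≈ 0.000077059 and the denominator is 1/630.
Evaluating gives P = 0.04855.

P ≈ 0.0485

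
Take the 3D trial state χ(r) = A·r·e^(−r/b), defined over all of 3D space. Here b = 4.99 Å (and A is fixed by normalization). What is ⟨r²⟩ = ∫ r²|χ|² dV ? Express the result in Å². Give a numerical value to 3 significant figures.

The expectation value is the |χ|²-weighted average of r^2: ∫ r^2|χ|² 4πr² dr.
With ∫₀^∞ r^6 e^(−αr) dr = 6!/α^7, since the A² factors cancel between numerator and denominator, ⟨r²⟩ = 15·b^2/2.
With b = 4.99, ⟨r^2⟩ = 186.8.

⟨r^2⟩ ≈ 187 Å^2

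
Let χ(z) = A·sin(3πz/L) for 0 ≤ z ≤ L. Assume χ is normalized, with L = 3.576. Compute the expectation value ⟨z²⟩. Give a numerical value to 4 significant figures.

⟨z^2⟩ ≈ 4.191

The expectation value is the |χ|²-weighted average of z^2: ∫ z^2|χ|² dz.
With ∫₀^L sin²(nπz/L) dz = L/2, evaluating both integrals, ⟨z²⟩ = -L^2/(18·π^2) + L^2/3.
Putting L = 3.576 gives 4.1906.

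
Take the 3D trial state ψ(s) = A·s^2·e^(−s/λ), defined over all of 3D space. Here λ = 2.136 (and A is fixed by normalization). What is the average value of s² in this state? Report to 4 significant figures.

⟨s^2⟩ ≈ 63.87

The expectation value is the |ψ|²-weighted average of s^2: ∫ s^2|ψ|² 4πs² ds.
With ∫₀^∞ s^8 e^(−αs) ds = 8!/α^9, the ratio of the moment integral to the normalization integral gives ⟨s²⟩ = 14·λ^2.
Putting λ = 2.136 gives 63.875.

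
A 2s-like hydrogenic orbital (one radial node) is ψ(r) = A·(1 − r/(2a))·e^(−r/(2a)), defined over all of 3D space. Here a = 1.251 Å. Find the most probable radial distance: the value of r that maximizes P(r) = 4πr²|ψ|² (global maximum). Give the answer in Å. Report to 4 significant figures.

r ≈ 6.550 Å

Set d/dr [P(r) = 4πr²|ψ|²] = 0 and solve for r > 0.
Solving yields r = a·(√(5) + 3).
With a = 1.251, the most probable radial distance is 6.5503 Å.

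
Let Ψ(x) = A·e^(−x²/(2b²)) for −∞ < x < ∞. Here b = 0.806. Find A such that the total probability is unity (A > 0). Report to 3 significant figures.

The normalization condition is ∫|Ψ|² dx = 1 from −∞ to ∞.
Carrying out the integral gives A² · √(π)·b.
Setting this equal to 1 gives A² = 1/(√(π)·b).
With b = 0.806: A² = 0.7000 and A = 0.8367.

A ≈ 0.837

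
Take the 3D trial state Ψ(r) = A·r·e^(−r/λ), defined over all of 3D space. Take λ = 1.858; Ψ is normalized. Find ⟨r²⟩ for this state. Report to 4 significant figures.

⟨r^2⟩ ≈ 25.89

⟨r²⟩ = ∫ r^2 |Ψ|² 4πr² dr over the full domain.
The ratio of the moment integral to the normalization integral gives ⟨r²⟩ = 15·λ^2/2.
With λ = 1.858, ⟨r^2⟩ = 25.891.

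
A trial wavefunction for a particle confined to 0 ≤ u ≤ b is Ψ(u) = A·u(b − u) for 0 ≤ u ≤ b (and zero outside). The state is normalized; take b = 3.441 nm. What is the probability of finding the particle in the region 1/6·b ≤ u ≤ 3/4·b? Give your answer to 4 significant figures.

|Ψ|² is the probability density, so P = ∫_{1/6·b}^{3/4·b} |Ψ|² du.
The normalization integral ∫|Ψ|²du over the whole domain equals b^5/30·A², and A² cancels in the ratio.
In terms of t = u/b (A² and the length scale cancel between numerator and denominator), P = [∫_{1/6}^{3/4} t^2·(1 - t)^2 dt] / [∫_{0}^{1} t^2·(1 - t)^2 dt].
An antiderivative of t^2·(1 - t)^2 is t^3·(6·t^2 - 15·t + 10)/30; evaluating from 1/6 to 3/4 gives ≈ 0.0286997, while the full integral is 1/30.
The result is P = 0.86099.

P ≈ 0.8610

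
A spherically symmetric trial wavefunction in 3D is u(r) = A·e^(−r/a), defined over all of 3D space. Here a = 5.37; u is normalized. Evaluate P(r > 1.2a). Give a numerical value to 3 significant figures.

P ≈ 0.570

P = ∫ |u|² 4πr² dr over r > 1.2a.
A² is fixed by ∫₀^∞ 4πr²|u|² dr = 1, i.e. A² = (π·a^3)^(−1).
Let t = r/a; then A², 4π and the length scale all cancel, so P = ∫_{1.2}^{∞} t^2·e^(-2·t) dt ÷ ∫_{0}^{∞} t^2·e^(-2·t) dt.
Using ∫ t^2·e^(-2·t) dt = -(2·t^2 + 2·t + 1)·e^(-2·t)/4, the numerator is 157·e^(-12/5)/100 and the denominator is 1/4.
This evaluates to P = 0.5697.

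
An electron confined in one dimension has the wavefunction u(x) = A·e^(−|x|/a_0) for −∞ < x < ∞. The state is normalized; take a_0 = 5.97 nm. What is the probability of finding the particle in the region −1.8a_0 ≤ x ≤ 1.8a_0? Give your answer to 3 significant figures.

P = ∫_{−1.8a_0}^{1.8a_0} |u(x)|² dx.
With A² fixed by ∫|u|² = 1, i.e. A² = (a_0)^(−1), substitute and integrate.
By symmetry take twice the x ≥ 0 contribution in numerator and denominator; the 2's cancel. Let t = x/a_0; then A² and the length scale cancel, so P = ∫_{0}^{1.8} e^(-2·t) dt ÷ ∫_{0}^{∞} e^(-2·t) dt.
With ∫ e^(-2·t) dt = -e^(-2·t)/2 + C, the region integral is 1/2 - e^(-18/5)/2 and the full one is 1/2.
The result is P = 0.9727.

P ≈ 0.973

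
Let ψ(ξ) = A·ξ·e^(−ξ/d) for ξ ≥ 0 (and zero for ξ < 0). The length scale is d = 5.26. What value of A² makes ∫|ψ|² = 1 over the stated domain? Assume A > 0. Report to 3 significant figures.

A^2 ≈ 0.0275

Require ∫ |ψ|² dξ = 1 over the whole domain.
Carrying out the integral gives A² · d^3/4.
Setting this equal to 1 gives A² = 1/(d^3/4).
Plugging in d = 5.26 yields A = 0.1658.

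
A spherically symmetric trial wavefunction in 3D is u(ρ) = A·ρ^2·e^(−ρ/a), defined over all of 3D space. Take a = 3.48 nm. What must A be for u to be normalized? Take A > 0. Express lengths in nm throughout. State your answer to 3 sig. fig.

A ≈ 0.00151 nm^(-7/2)

Require ∫ |u|² 4πρ² dρ = 1 over the whole domain.
(Spherical symmetry: dV = 4πρ² dρ.)
With ∫₀^∞ ρ^6 e^(−αρ) dρ = 6!/α^7, ∫|u|² 4πρ² dρ = A²·(45·π·a^7/2).
So A² = (45·π·a^7/2)^(−1).
Substituting a = 3.48 gives A² = 0.000002289, so A = 0.001513.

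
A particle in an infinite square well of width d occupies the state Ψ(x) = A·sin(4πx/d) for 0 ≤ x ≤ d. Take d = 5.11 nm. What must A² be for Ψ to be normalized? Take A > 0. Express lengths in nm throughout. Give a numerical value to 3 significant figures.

A^2 ≈ 0.391 nm^(-1)

Require ∫ |Ψ|² dx = 1 over the whole domain.
With ∫₀^d sin²(nπx/d) dx = d/2, with Ψ = A·sin(4πx/d), the integral evaluates to A²·[d/2].
Setting this equal to 1 gives A² = 1/(d/2).
Plugging in d = 5.11 yields A = 0.6256.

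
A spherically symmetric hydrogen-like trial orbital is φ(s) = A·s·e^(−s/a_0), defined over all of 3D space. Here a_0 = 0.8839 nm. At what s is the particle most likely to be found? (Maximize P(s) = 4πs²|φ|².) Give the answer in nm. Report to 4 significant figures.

Differentiate P(s) = 4πs²|φ|² with respect to s and set to zero.
This gives s = 2·a_0.
With a_0 = 0.8839, the most probable radial distance is 1.7678 nm.

s ≈ 1.768 nm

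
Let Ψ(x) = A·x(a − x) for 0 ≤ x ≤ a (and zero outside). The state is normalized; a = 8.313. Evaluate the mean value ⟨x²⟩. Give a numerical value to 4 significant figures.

The expectation value is the |Ψ|²-weighted average of x^2: ∫ x^2|Ψ|² dx.
Expanding the polynomial and integrating term by term, since the A² factors cancel between numerator and denominator, ⟨x²⟩ = 2·a^2/7.
With a = 8.313, ⟨x^2⟩ = 19.745.

⟨x^2⟩ ≈ 19.74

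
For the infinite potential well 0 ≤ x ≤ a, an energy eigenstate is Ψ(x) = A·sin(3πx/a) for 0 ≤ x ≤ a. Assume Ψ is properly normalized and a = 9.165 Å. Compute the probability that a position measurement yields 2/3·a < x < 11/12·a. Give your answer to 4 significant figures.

P ≈ 0.3031

|Ψ|² is the probability density, so P = ∫_{2/3·a}^{11/12·a} |Ψ|² dx.
With A² fixed by ∫|Ψ|² = 1, i.e. A² = (a/2)^(−1), substitute and integrate.
Let u = x/a; then A² and the length scale cancel, so P = ∫_{2/3}^{11/12} sin(3·π·u)^2 du ÷ ∫_{0}^{1} sin(3·π·u)^2 du.
Using ∫ sin(3·π·u)^2 du = u/2 - sin(6·π·u)/(12·π), the numerator is 1/(12·π) + 1/8 and the denominator is 1/2.
The result is P = (2 + 3·π)/(12·π).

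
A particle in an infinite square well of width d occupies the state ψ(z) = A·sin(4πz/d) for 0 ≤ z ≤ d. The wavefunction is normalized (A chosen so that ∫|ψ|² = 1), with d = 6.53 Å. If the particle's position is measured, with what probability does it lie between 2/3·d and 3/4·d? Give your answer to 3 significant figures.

|ψ|² is the probability density, so P = ∫_{2/3·d}^{3/4·d} |ψ|² dz.
With A² fixed by ∫|ψ|² = 1, i.e. A² = (d/2)^(−1), substitute and integrate.
Let u = z/d; then A² and the length scale cancel, so P = ∫_{2/3}^{3/4} sin(4·π·u)^2 du ÷ ∫_{0}^{1} sin(4·π·u)^2 du.
An antiderivative of sin(4·π·u)^2 is u/2 - sin(4·π·u)·cos(4·π·u)/(8·π); evaluating from 2/3 to 3/4 gives -√(3)/(32·π) + 1/24, while the full integral is 1/2.
This works out to P = (-√(3)/16 + π/12)/π.

P ≈ 0.0489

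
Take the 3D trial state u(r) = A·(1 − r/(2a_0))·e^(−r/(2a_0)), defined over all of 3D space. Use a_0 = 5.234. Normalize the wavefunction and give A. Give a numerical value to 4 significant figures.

We need A² ∫|f|² 4πr² dr = 1, taking the integral from 0 to ∞.
In 3D with spherical symmetry the volume element is 4πr² dr.
Using ∫₀^∞ rⁿ e^(−αr) dr = n!/αⁿ⁺¹, with u = A·(1 − r/(2a_0))·e^(−r/(2a_0)), the integral evaluates to A²·[8·π·a_0^3].
Plugging in a_0 = 5.234 yields A = 0.016658.

A ≈ 0.01666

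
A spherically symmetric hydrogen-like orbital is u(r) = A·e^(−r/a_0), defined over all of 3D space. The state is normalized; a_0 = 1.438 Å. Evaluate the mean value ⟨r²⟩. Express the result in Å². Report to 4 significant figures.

By definition ⟨r²⟩ = ∫ r^2 |u(r)|² 4πr² dr.
Using ∫₀^∞ rⁿ e^(−αr) dr = n!/αⁿ⁺¹, evaluating both integrals, ⟨r²⟩ = 3·a_0^2.
With a_0 = 1.438, ⟨r^2⟩ = 6.2035.

⟨r^2⟩ ≈ 6.204 Å^2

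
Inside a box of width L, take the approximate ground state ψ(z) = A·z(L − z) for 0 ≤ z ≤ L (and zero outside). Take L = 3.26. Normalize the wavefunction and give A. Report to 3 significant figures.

The normalization condition is ∫|ψ|² dz = 1 from 0 to L.
Expanding the polynomial and integrating term by term, the integral (without the A² prefactor) comes out to L^5/30.
So A² = (L^5/30)^(−1).
With L = 3.26: A² = 0.08148 and A = 0.2854.

A ≈ 0.285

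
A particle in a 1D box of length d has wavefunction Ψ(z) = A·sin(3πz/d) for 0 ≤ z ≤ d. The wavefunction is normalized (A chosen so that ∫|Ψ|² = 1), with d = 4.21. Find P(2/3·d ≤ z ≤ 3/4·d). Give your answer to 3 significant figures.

The probability is P = ∫ |Ψ|² dz over [2/3·d, 3/4·d].
With A² fixed by ∫|Ψ|² = 1, i.e. A² = (d/2)^(−1), substitute and integrate.
Substituting u = z/d, A² and the length scale cancel in the ratio: P = ∫_{2/3}^{3/4} sin(3·π·u)^2 du / ∫_{0}^{1} sin(3·π·u)^2 du.
With ∫ sin(3·π·u)^2 du = u/2 - sin(6·π·u)/(12·π) + C, the region integral is 1/24 - 1/(12·π) and the full one is 1/2.
Evaluating gives P = (-2 + π)/(12·π).

P ≈ 0.0303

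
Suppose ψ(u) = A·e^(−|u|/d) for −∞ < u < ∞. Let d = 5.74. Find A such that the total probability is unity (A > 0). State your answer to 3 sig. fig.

A ≈ 0.417

We need A² ∫|f|² du = 1, taking the integral from −∞ to ∞.
With ∫₀^∞ u^0 e^(−αu) du = 0!/α^1, ∫|ψ|² du = A²·(d).
Hence A² = 1/[d].
Substituting d = 5.74 gives A² = 0.1742, so A = 0.4174.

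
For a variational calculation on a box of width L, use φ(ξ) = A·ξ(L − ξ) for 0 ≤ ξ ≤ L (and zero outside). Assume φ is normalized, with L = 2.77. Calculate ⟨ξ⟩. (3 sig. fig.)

The expectation value is the |φ|²-weighted average of ξ: ∫ ξ|φ|² dξ.
Expanding the polynomial and integrating term by term, since the A² factors cancel between numerator and denominator, ⟨ξ⟩ = L/2.
With L = 2.77, ⟨ξ⟩ = 1.385.

⟨ξ⟩ ≈ 1.39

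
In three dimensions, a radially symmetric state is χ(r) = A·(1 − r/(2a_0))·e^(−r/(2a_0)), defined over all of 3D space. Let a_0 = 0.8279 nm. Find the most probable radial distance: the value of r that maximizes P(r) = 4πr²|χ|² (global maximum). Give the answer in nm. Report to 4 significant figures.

r ≈ 4.335 nm

Differentiate P(r) = 4πr²|χ|² with respect to r and set to zero.
Solving yields r = a_0·(√(5) + 3).
With a_0 = 0.8279, the most probable radial distance is 4.3349 nm.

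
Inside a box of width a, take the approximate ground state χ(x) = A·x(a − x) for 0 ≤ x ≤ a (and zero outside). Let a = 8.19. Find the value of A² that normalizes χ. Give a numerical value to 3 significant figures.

A^2 ≈ 0.000814

Require ∫ |χ|² dx = 1 over the whole domain.
Expanding the polynomial and integrating term by term, with χ = A·x(a − x), the integral evaluates to A²·[a^5/30].
Hence A² = 1/[a^5/30].
Plugging in a = 8.19 yields A = 0.02853.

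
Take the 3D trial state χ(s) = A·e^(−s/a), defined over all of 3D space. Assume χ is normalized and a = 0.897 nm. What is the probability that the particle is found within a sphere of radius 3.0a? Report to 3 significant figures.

P ≈ 0.938

With dV = 4πs²ds, the probability is ∫|χ|² dV over s ≤ 3.0a.
The full normalization integral is A²·[π·a^3] = 1, fixing A².
In terms of u = s/a (A², 4π and the length scale all cancel between numerator and denominator), P = [∫_{0}^{3.0} u^2·e^(-2·u) du] / [∫_{0}^{∞} u^2·e^(-2·u) du].
With ∫ u^2·e^(-2·u) du = -(2·u^2 + 2·u + 1)·e^(-2·u)/4 + C, the region integral is 1/4 - 25·e^(-6)/4 and the full one is 1/4.
The region integral divided by the full integral gives P = 0.9380.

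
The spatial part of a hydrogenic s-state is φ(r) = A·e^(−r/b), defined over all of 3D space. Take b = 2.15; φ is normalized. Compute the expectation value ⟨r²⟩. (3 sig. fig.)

⟨r^2⟩ ≈ 13.9

The expectation value is the |φ|²-weighted average of r^2: ∫ r^2|φ|² 4πr² dr.
Using ∫₀^∞ rⁿ e^(−αr) dr = n!/αⁿ⁺¹, since the A² factors cancel between numerator and denominator, ⟨r²⟩ = 3·b^2.
Putting b = 2.15 gives 13.87.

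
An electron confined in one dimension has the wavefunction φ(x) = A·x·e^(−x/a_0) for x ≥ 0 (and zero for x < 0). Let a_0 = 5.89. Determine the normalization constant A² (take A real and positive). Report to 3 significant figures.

The normalization condition is ∫|φ|² dx = 1 from 0 to ∞.
The integral (without the A² prefactor) comes out to a_0^3/4.
Setting this equal to 1 gives A² = 1/(a_0^3/4).
Substituting a_0 = 5.89 gives A² = 0.01958, so A = 0.1399.

A^2 ≈ 0.0196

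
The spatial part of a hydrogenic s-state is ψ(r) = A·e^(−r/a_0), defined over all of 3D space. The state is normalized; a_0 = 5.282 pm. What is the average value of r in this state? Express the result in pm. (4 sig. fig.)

⟨r⟩ = ∫ r |ψ|² 4πr² dr over the full domain.
With ∫₀^∞ r^3 e^(−αr) dr = 3!/α^4, evaluating both integrals, ⟨r⟩ = 3·a_0/2.
With a_0 = 5.282, ⟨r⟩ = 7.9230.

⟨r⟩ ≈ 7.923 pm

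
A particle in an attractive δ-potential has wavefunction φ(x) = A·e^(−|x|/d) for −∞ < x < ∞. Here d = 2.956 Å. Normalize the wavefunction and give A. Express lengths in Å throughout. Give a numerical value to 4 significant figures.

A ≈ 0.5816 Å^(-1/2)

The normalization condition is ∫|φ|² dx = 1 from −∞ to ∞.
With φ = A·e^(−|x|/d), the integral evaluates to A²·[d].
Substituting d = 2.956 gives A² = 0.33829, so A = 0.58163.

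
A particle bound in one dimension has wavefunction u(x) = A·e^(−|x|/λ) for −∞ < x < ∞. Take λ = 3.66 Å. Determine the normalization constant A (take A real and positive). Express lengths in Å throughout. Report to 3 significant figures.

We need A² ∫|f|² dx = 1, taking the integral from −∞ to ∞.
∫|u|² dx = A²·(λ).
Setting this equal to 1 gives A² = 1/(λ).
Substituting λ = 3.66 gives A² = 0.2732, so A = 0.5227.

A ≈ 0.523 Å^(-1/2)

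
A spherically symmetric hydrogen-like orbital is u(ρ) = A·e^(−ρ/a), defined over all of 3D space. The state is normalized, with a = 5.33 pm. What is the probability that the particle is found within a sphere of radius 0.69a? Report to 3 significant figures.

Integrate the radial probability density 4πρ²|u|² over ρ ≤ 0.69a.
The full normalization integral is A²·[π·a^3] = 1, fixing A².
Substituting t = ρ/a, A², 4π and the length scale all cancel in the ratio: P = ∫_{0}^{0.69} t^2·e^(-2·t) dt / ∫_{0}^{∞} t^2·e^(-2·t) dt.
An antiderivative of t^2·e^(-2·t) is -(2·t^2 + 2·t + 1)·e^(-2·t)/4; evaluating from 0 to 0.69 gives ≈ 0.040422, while the full integral is 1/4.
This evaluates to P = 0.1617.

P ≈ 0.162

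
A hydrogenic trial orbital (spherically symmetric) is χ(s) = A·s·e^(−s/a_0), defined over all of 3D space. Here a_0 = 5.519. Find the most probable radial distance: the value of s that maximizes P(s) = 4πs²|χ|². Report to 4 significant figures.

s ≈ 11.04

Set d/ds [P(s) = 4πs²|χ|²] = 0 and solve for s > 0.
Solving yields s = 2·a_0.
With a_0 = 5.519, the most probable radial distance is 11.038.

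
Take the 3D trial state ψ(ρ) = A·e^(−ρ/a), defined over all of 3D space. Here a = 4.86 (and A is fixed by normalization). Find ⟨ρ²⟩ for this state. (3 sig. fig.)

⟨ρ²⟩ = ∫ ρ^2 |ψ|² 4πρ² dρ over the full domain.
Using ∫₀^∞ ρⁿ e^(−αρ) dρ = n!/αⁿ⁺¹, since the A² factors cancel between numerator and denominator, ⟨ρ²⟩ = 3·a^2.
Putting a = 4.86 gives 70.86.

⟨ρ^2⟩ ≈ 70.9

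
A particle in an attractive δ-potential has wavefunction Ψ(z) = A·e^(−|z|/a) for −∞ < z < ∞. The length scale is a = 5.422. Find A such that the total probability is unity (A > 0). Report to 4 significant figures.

A ≈ 0.4295

We need A² ∫|f|² dz = 1, taking the integral from −∞ to ∞.
With ∫₀^∞ z^0 e^(−αz) dz = 0!/α^1, the integral (without the A² prefactor) comes out to a.
So A² = (a)^(−1).
With a = 5.422: A² = 0.18443 and A = 0.42946.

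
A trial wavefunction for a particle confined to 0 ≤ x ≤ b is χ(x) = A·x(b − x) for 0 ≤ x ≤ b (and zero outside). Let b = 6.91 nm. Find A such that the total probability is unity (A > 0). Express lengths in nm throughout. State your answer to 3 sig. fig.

The normalization condition is ∫|χ|² dx = 1 from 0 to b.
Expanding the polynomial and integrating term by term, the integral (without the A² prefactor) comes out to b^5/30.
Setting this equal to 1 gives A² = 1/(b^5/30).
Substituting b = 6.91 gives A² = 0.001904, so A = 0.04364.

A ≈ 0.0436 nm^(-5/2)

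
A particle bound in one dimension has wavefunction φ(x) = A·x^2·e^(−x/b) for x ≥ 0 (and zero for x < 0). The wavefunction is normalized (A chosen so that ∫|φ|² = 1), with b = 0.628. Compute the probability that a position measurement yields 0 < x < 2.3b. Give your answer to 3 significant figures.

P ≈ 0.487

|φ|² is the probability density, so P = ∫_{0}^{2.3b} |φ|² dx.
The normalization integral ∫|φ|²dx over the whole domain equals 3·b^5/4·A², and A² cancels in the ratio.
In terms of u = x/b (A² and the length scale cancel between numerator and denominator), P = [∫_{0}^{2.3} u^4·e^(-2·u) du] / [∫_{0}^{∞} u^4·e^(-2·u) du].
With ∫ u^4·e^(-2·u) du = -(u^4/2 + u^3 + 3·u^2/2 + 3·u/2 + 3/4)·e^(-2·u) + C, the region integral is ≈ 0.36507 and the full one is 3/4.
Taking the ratio, P = 0.4868.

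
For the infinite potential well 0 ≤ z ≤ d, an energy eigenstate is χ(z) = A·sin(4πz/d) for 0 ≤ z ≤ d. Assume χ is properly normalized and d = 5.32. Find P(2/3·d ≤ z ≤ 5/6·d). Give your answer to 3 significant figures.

P ≈ 0.0978

|χ|² is the probability density, so P = ∫_{2/3·d}^{5/6·d} |χ|² dz.
Since A² = 1/(d/2), this is the region integral divided by the full normalization integral.
Let u = z/d; then A² and the length scale cancel, so P = ∫_{2/3}^{5/6} sin(4·π·u)^2 du ÷ ∫_{0}^{1} sin(4·π·u)^2 du.
Using ∫ sin(4·π·u)^2 du = u/2 - sin(4·π·u)·cos(4·π·u)/(8·π), the numerator is -√(3)/(16·π) + 1/12 and the denominator is 1/2.
Taking the ratio, P = (-√(3)/8 + π/6)/π.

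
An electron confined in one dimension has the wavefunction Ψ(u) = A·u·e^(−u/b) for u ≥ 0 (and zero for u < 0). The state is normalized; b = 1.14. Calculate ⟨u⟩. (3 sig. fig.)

⟨u⟩ ≈ 1.71

The expectation value is the |Ψ|²-weighted average of u: ∫ u|Ψ|² du.
Recall ∫₀^∞ u^m e^(−u/β) du = m!·β^(m+1), the ratio of the moment integral to the normalization integral gives ⟨u⟩ = 3·b/2.
With b = 1.14, ⟨u⟩ = 1.710.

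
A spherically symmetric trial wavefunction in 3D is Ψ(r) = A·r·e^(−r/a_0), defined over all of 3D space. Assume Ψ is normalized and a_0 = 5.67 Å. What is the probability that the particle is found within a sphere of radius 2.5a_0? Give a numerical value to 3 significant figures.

P ≈ 0.560

P = ∫ |Ψ|² 4πr² dr over r ≤ 2.5a_0.
Normalization gives A² = 1/(3·π·a_0^5).
Substituting u = r/a_0, A², 4π and the length scale all cancel in the ratio: P = ∫_{0}^{2.5} u^4·e^(-2·u) du / ∫_{0}^{∞} u^4·e^(-2·u) du.
An antiderivative of u^4·e^(-2·u) is -(u^4/2 + u^3 + 3·u^2/2 + 3·u/2 + 3/4)·e^(-2·u); evaluating from 0 to 2.5 gives 3/4 - 1569·e^(-5)/32, while the full integral is 3/4.
This evaluates to P = 0.5595.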